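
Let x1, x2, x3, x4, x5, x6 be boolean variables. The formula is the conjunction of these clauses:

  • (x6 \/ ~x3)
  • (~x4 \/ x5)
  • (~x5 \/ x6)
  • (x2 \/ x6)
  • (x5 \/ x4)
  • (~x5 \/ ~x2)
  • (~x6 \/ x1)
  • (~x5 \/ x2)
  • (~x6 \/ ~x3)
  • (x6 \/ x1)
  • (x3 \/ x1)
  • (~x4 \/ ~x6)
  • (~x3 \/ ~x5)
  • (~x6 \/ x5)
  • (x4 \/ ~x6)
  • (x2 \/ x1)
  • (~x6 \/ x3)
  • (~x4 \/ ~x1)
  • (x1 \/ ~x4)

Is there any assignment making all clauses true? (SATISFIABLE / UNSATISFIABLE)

UNSATISFIABLE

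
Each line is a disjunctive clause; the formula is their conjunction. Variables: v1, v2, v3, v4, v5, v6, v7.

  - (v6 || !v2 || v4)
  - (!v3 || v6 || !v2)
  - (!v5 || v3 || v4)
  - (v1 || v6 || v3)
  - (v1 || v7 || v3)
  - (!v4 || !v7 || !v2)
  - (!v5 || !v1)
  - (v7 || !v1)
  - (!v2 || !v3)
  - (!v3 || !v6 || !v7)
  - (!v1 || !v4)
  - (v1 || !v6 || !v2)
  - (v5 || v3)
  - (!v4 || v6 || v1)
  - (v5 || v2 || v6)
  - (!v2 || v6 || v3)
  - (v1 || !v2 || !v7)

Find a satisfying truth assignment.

Set v1 = False and propagate.
For the remaining variables, v2 = False, v3 = True, v4 = False, v5 = True, v6 = True, v7 = False works.
Check each clause:
  1. (v6 || !v2 || v4) — v6 is true.
  2. (!v3 || !v2 || v6) — v6 is true.
  3. (v4 || !v5 || v3) — v3 is true.
  4. (v3 || v1 || v6) — v3 is true.
  5. (v7 || v3 || v1) — v3 is true.
  6. (!v7 || !v2 || !v4) — !v7 is true.
  7. (!v1 || !v5) — !v1 is true.
  8. (!v1 || v7) — !v1 is true.
  9. (!v3 || !v2) — !v2 is true.
  10. (!v6 || !v3 || !v7) — !v7 is true.
  11. (!v4 || !v1) — !v4 is true.
  12. (!v2 || !v6 || v1) — !v2 is true.
  13. (v5 || v3) — v3 is true.
  14. (v1 || !v4 || v6) — !v4 is true.
  15. (v5 || v2 || v6) — v5 is true.
  16. (v3 || !v2 || v6) — v3 is true.
  17. (!v7 || !v2 || v1) — !v7 is true.

v1 = False, v2 = False, v3 = True, v4 = False, v5 = True, v6 = True, v7 = False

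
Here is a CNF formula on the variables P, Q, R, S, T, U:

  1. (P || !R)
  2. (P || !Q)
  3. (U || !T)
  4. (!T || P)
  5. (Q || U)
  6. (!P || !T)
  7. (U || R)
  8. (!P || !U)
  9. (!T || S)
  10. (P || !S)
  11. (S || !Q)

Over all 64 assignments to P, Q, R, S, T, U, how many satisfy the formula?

2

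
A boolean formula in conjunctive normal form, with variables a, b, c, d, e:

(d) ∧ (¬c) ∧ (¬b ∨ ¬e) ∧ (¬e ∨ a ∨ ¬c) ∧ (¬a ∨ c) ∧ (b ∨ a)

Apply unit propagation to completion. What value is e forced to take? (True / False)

False

(d) stands alone — d = True.
Unit clause (¬c) sets c = False.
In (c ∨ ¬a), c is now false; ¬a must hold, so a = False.
In (a ∨ b), a is now false; b must hold, so b = True.
From (¬b ∨ ¬e) and b = True: e = False.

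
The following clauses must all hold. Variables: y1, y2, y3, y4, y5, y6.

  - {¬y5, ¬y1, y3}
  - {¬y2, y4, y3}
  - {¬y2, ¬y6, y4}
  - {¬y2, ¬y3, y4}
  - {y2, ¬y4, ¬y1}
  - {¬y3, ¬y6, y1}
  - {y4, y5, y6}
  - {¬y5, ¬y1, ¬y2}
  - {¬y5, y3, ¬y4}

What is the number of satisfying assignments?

Case analysis on y4 and y2:
  y4=T, y2=T: 8 of the 16 assignments to (y1,y3,y5,y6) work.
  y4=T, y2=F: remaining (y1,y3,y5,y6) ∈ {(F,F,F,F); (F,F,F,T); (F,T,F,F); (F,T,T,F)} — 4.
  y4=F, y2=T: a clause becomes empty — 0.
  y4=F, y2=F: 8 of the 16 assignments to (y1,y3,y5,y6) work.
Total: 8 + 4 + 0 + 8 = 20.

20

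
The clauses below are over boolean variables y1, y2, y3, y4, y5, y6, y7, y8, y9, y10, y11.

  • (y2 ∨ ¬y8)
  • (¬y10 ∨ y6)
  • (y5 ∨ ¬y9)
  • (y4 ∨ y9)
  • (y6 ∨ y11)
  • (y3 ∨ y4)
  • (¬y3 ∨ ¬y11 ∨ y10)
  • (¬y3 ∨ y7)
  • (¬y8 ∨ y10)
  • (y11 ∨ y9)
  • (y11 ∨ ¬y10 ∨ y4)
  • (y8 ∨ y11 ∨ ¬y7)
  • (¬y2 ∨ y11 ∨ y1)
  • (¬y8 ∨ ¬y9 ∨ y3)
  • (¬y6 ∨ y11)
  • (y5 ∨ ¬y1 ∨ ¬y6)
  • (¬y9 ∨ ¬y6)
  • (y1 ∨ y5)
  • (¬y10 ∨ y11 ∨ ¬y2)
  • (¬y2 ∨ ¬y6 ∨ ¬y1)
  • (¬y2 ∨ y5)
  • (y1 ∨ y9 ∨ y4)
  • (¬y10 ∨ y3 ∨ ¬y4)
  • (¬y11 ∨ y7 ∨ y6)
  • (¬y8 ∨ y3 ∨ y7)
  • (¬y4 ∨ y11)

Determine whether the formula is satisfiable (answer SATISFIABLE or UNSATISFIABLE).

y5 occurs only positively in the remaining clauses — set y5 = True.
Try y1 = False.
Branch on y2: take y2 = False.
  then y8 is forced to False.
For the remaining variables, y3 = False, y4 = True, y6 = True, y7 = False, y9 = False, y10 = False, y11 = True works.
So y1=0  y2=0  y3=0  y4=1  y5=1  y6=1  y7=0  y8=0  y9=0  y10=0  y11=1 is a satisfying assignment.

SATISFIABLE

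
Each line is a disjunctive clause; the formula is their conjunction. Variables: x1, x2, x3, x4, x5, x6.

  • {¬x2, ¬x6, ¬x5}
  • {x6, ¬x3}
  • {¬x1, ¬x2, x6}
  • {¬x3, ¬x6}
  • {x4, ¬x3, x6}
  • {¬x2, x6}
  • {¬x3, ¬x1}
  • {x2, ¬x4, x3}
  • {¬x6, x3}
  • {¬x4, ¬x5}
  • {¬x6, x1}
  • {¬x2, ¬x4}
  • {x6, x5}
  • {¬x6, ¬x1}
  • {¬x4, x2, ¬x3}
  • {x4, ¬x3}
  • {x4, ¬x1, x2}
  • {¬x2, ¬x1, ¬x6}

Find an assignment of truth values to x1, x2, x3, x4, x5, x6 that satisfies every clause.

x1=F, x2=F, x3=F, x4=F, x5=T, x6=F

Check each clause:
  1. {¬x5, ¬x2, ¬x6} — ¬x6 is true.
  2. {x6, ¬x3} — ¬x3 is true.
  3. {x6, ¬x1, ¬x2} — ¬x2 is true.
  4. {¬x3, ¬x6} — ¬x6 is true.
  5. {x6, ¬x3, x4} — ¬x3 is true.
  6. {x6, ¬x2} — ¬x2 is true.
  7. {¬x3, ¬x1} — ¬x3 is true.
  8. {x3, ¬x4, x2} — ¬x4 is true.
  9. {x3, ¬x6} — ¬x6 is true.
  10. {¬x5, ¬x4} — ¬x4 is true.
  11. {x1, ¬x6} — ¬x6 is true.
  12. {¬x2, ¬x4} — ¬x4 is true.
  13. {x6, x5} — x5 is true.
  14. {¬x6, ¬x1} — ¬x6 is true.
  15. {x2, ¬x4, ¬x3} — ¬x4 is true.
  16. {¬x3, x4} — ¬x3 is true.
  17. {x2, ¬x1, x4} — ¬x1 is true.
  18. {¬x2, ¬x1, ¬x6} — ¬x6 is true.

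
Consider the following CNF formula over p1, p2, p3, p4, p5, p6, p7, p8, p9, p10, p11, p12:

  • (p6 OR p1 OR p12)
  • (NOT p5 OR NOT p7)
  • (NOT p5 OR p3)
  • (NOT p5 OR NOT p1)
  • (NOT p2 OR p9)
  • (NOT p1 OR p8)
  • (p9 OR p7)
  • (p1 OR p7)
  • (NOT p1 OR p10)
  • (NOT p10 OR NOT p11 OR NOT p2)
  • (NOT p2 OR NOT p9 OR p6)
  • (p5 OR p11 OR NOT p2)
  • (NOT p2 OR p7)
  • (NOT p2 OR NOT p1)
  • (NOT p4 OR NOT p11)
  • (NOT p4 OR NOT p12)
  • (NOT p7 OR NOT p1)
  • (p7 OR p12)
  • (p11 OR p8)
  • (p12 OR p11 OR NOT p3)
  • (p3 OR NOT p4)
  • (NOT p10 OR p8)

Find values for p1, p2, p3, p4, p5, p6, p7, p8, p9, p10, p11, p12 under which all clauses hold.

p1 = F, p2 = F, p3 = F, p4 = F, p5 = F, p6 = F, p7 = T, p8 = T, p9 = F, p10 = T, p11 = T, p12 = T

Pure literal: p2 appears only negated; assign p2 = False.
Pure literal: p4 appears only negated; assign p4 = False.
Set p1 = False and propagate.
  then p7 is forced to True.
  then p5 is forced to False.
Branch on p3: take p3 = False.
Branch on p6: take p6 = False.
  then p12 is forced to True.
The remaining clauses are satisfied by p8 = True, p9 = False, p10 = True, p11 = True.
Every clause has at least one true literal under this assignment.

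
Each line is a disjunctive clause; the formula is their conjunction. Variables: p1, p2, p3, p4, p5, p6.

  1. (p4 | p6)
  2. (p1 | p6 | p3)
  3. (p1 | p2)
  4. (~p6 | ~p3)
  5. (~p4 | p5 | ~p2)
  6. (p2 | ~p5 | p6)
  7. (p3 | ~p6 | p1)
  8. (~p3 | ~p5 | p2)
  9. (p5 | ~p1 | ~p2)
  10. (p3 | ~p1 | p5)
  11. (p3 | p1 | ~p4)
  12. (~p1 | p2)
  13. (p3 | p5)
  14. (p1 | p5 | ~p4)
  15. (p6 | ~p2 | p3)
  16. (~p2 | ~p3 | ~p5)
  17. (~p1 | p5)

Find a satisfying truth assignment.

p1=True, p2=True, p3=False, p4=True, p5=True, p6=True

Check each clause:
  1. (p4 | p6) — p4 is true.
  2. (p3 | p1 | p6) — p1 is true.
  3. (p2 | p1) — p1 is true.
  4. (~p6 | ~p3) — ~p3 is true.
  5. (~p2 | ~p4 | p5) — p5 is true.
  6. (p2 | ~p5 | p6) — p2 is true.
  7. (p3 | p1 | ~p6) — p1 is true.
  8. (~p5 | p2 | ~p3) — p2 is true.
  9. (~p1 | p5 | ~p2) — p5 is true.
  10. (p3 | ~p1 | p5) — p5 is true.
  11. (p3 | ~p4 | p1) — p1 is true.
  12. (p2 | ~p1) — p2 is true.
  13. (p3 | p5) — p5 is true.
  14. (p5 | p1 | ~p4) — p1 is true.
  15. (p6 | p3 | ~p2) — p6 is true.
  16. (~p5 | ~p2 | ~p3) — ~p3 is true.
  17. (~p1 | p5) — p5 is true.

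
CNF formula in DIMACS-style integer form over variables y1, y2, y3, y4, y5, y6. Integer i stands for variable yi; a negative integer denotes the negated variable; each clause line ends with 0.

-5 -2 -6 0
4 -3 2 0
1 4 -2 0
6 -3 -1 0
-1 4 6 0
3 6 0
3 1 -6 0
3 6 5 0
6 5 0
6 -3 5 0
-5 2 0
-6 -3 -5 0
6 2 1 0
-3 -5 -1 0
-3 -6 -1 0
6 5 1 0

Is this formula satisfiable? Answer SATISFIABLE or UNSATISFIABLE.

y4 occurs only positively in the remaining clauses — set y4 = True.
Try y1 = True.
Branch on y2: take y2 = True.
The remaining clauses are satisfied by y3 = False, y5 = False, y6 = True.
So y1 = True, y2 = True, y3 = False, y4 = True, y5 = False, y6 = True is a satisfying assignment.

SATISFIABLE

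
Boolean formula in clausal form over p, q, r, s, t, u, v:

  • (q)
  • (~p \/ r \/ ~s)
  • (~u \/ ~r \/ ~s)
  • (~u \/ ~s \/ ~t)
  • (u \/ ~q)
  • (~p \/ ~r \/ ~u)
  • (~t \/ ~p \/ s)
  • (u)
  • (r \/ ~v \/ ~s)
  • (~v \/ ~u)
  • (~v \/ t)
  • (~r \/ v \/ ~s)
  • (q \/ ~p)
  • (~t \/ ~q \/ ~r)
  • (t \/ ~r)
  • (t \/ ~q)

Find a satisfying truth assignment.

p=F  q=T  r=F  s=F  t=T  u=T  v=F

Check each clause:
  1. (q) — q is true.
  2. (r \/ ~s \/ ~p) — ~s is true.
  3. (~u \/ ~s \/ ~r) — ~s is true.
  4. (~t \/ ~u \/ ~s) — ~s is true.
  5. (u \/ ~q) — u is true.
  6. (~r \/ ~p \/ ~u) — ~r is true.
  7. (s \/ ~p \/ ~t) — ~p is true.
  8. (u) — u is true.
  9. (r \/ ~s \/ ~v) — ~v is true.
  10. (~v \/ ~u) — ~v is true.
  11. (~v \/ t) — ~v is true.
  12. (v \/ ~r \/ ~s) — ~s is true.
  13. (q \/ ~p) — q is true.
  14. (~t \/ ~q \/ ~r) — ~r is true.
  15. (t \/ ~r) — ~r is true.
  16. (t \/ ~q) — t is true.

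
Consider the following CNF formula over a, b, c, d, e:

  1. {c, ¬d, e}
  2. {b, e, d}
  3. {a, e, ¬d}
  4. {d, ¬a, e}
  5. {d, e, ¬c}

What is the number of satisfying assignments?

19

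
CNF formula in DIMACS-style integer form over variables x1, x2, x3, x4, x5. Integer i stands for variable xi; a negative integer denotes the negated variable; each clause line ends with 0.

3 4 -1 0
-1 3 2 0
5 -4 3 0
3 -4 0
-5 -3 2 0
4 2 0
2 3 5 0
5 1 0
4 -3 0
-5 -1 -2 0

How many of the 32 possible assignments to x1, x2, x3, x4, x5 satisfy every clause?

4

Satisfying assignments:
  x1=0 x2=1 x3=0 x4=0 x5=1
  x1=0 x2=1 x3=1 x4=1 x5=1
  x1=1 x2=0 x3=1 x4=1 x5=0
  x1=1 x2=1 x3=1 x4=1 x5=0
Count: 4.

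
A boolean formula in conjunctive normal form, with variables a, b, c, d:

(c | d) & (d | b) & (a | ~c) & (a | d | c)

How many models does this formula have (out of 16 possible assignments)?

7

Split on c, then d.
  c=T, d=T: remaining (a,b) ∈ {(T,F); (T,T)} — 2.
  c=T, d=F: remaining (a,b) ∈ {(T,T)} — 1.
  c=F, d=T: remaining (a,b) ∈ {(F,F); (F,T); (T,F); (T,T)} — 4.
  c=F, d=F: a clause becomes empty — 0.
Total: 2 + 1 + 4 + 0 = 7.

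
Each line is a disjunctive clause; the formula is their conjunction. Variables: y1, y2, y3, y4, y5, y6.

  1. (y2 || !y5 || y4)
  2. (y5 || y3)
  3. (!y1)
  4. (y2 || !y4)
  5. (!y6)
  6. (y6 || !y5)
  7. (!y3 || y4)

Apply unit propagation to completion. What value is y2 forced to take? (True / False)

True

Unit clause (!y1) sets y1 = False.
(!y6) is a unit clause: y6 = False.
In (!y5 || y6), y6 is now false; !y5 must hold, so y5 = False.
(y5 || y3): since y5 = False, the clause reduces to (y3). y3 = True.
(!y3 || y4): since y3 = True, the clause reduces to (y4). y4 = True.
(!y4 || y2) with y4 = True leaves only y2, so y2 = True.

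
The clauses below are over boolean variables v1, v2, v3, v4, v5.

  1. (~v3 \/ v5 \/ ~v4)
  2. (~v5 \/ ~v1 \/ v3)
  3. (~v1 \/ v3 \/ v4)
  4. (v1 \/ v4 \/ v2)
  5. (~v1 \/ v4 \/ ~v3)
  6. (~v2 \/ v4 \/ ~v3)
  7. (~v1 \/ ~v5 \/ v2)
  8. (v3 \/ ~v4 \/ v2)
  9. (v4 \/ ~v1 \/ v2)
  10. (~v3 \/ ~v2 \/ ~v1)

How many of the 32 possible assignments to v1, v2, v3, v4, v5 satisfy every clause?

Satisfying assignments:
  v1=0 v2=0 v3=1 v4=1 v5=1
  v1=0 v2=1 v3=0 v4=0 v5=0
  v1=0 v2=1 v3=0 v4=0 v5=1
  v1=0 v2=1 v3=0 v4=1 v5=0
  v1=0 v2=1 v3=0 v4=1 v5=1
  v1=0 v2=1 v3=1 v4=1 v5=1
  v1=1 v2=1 v3=0 v4=1 v5=0
That's 7 in total.

7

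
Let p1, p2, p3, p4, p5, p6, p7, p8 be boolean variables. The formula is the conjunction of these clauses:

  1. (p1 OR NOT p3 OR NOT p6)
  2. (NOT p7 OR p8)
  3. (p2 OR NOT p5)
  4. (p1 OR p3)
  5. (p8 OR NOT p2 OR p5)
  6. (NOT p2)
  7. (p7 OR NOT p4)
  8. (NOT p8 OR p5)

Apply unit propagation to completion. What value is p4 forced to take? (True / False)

(NOT p2) is a unit clause: p2 = False.
From (p2 OR NOT p5) and p2 = False: p5 = False.
(NOT p8 OR p5): since p5 = False, the clause reduces to (NOT p8). p8 = False.
In (NOT p7 OR p8), p8 is now false; NOT p7 must hold, so p7 = False.
(p7 OR NOT p4) with p7 = False leaves only NOT p4, so p4 = False.

False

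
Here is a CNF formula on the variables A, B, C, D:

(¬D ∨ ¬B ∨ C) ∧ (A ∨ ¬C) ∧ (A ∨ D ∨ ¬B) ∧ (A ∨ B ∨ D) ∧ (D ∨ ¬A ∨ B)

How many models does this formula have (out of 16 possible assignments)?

Satisfying assignments:
  A=F B=F C=F D=T
  A=T B=F C=F D=T
  A=T B=F C=T D=T
  A=T B=T C=F D=F
  A=T B=T C=T D=F
  A=T B=T C=T D=T
Count: 6.

6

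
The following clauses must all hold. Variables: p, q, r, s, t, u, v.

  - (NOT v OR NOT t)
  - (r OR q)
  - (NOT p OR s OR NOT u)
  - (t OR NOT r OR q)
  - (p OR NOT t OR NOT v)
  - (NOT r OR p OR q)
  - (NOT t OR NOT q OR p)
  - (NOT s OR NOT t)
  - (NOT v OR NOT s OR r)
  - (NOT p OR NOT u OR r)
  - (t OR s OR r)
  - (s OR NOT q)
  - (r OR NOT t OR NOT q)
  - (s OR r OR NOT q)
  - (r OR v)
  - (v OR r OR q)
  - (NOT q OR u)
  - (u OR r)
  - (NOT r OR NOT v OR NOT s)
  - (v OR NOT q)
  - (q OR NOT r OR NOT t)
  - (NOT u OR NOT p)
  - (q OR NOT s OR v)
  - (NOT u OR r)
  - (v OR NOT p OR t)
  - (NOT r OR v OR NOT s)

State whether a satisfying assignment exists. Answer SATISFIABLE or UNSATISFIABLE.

UNSATISFIABLE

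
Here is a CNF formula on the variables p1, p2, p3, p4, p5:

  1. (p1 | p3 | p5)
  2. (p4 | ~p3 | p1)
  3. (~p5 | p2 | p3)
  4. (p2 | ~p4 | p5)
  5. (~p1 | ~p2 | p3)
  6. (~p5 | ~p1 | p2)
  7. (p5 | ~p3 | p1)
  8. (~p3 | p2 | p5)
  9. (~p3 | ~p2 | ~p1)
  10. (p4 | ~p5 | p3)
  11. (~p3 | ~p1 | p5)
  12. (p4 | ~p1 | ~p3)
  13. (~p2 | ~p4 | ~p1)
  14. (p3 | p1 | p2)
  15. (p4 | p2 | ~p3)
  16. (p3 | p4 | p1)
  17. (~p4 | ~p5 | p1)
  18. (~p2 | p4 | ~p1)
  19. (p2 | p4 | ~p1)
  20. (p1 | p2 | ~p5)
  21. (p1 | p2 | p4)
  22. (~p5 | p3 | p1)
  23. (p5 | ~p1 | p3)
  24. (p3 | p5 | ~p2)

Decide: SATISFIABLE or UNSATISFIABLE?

UNSATISFIABLE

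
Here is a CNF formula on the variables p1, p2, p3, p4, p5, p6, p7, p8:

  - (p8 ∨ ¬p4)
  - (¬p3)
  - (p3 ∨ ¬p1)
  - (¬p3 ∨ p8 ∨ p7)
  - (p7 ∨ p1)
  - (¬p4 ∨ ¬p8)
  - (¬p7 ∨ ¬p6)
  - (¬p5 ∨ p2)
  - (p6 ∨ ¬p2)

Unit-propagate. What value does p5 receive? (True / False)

(¬p3) stands alone — p3 = False.
(¬p1 ∨ p3): since p3 = False, the clause reduces to (¬p1). p1 = False.
(p7 ∨ p1): since p1 = False, the clause reduces to (p7). p7 = True.
(¬p7 ∨ ¬p6): since p7 = True, the clause reduces to (¬p6). p6 = False.
(p6 ∨ ¬p2) with p6 = False leaves only ¬p2, so p2 = False.
From (¬p5 ∨ p2) and p2 = False: p5 = False.

False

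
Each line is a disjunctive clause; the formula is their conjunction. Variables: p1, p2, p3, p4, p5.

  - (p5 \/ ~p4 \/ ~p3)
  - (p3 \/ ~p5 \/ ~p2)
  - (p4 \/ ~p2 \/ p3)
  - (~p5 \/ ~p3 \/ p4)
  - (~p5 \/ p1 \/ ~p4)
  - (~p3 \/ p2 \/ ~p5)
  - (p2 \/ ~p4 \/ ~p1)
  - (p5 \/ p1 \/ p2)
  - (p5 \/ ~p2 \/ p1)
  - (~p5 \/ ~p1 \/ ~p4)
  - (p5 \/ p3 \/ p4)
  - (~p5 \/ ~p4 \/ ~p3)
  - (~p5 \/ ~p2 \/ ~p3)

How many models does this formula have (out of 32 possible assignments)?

The models are:
  p1=F p2=F p3=F p4=F p5=T
  p1=T p2=F p3=F p4=F p5=T
  p1=T p2=F p3=T p4=F p5=F
  p1=T p2=T p3=F p4=T p5=F
  p1=T p2=T p3=T p4=F p5=F
That's 5 in total.

5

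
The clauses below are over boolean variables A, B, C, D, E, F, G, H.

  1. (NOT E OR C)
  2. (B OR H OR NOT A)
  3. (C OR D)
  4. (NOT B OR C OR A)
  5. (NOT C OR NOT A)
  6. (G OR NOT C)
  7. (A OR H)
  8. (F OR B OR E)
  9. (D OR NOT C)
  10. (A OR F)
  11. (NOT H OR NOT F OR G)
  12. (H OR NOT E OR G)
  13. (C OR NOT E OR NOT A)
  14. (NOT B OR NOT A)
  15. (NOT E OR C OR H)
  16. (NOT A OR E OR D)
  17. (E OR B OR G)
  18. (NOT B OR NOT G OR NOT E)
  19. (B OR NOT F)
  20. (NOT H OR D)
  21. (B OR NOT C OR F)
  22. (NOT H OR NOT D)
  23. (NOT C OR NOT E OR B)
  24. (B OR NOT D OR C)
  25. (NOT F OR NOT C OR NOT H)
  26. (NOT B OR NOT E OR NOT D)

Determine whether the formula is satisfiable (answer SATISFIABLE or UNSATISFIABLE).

UNSATISFIABLE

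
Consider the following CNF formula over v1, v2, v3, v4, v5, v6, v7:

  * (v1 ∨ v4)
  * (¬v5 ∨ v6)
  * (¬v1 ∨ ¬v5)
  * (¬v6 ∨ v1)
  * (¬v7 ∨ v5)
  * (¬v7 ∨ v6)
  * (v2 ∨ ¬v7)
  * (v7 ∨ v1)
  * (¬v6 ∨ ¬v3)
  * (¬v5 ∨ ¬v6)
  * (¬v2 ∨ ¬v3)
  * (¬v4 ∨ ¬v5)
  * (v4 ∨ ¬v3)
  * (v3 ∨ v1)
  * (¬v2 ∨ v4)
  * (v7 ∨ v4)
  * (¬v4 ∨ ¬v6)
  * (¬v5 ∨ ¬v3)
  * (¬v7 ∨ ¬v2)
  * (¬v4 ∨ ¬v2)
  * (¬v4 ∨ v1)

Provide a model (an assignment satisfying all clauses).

Try v1 = True.
  then v5 is forced to False.
  then v7 is forced to False.
  then v4 is forced to True.
  then v6 is forced to False.
  then v2 is forced to False.
v3 is now unconstrained; take v3 = True.

v1=T, v2=F, v3=T, v4=T, v5=F, v6=F, v7=F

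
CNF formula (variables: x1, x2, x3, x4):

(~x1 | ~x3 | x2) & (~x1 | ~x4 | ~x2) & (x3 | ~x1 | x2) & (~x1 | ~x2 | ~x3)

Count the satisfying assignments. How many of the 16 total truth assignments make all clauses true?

Case analysis on x1 and x2:
  x1=T, x2=T: remaining (x3,x4) ∈ {(F,F)} — 1.
  x1=T, x2=F: a clause becomes empty — 0.
  x1=F, x2=T: remaining (x3,x4) ∈ {(F,F); (F,T); (T,F); (T,T)} — 4.
  x1=F, x2=F: remaining (x3,x4) ∈ {(F,F); (F,T); (T,F); (T,T)} — 4.
Total: 1 + 0 + 4 + 4 = 9.

9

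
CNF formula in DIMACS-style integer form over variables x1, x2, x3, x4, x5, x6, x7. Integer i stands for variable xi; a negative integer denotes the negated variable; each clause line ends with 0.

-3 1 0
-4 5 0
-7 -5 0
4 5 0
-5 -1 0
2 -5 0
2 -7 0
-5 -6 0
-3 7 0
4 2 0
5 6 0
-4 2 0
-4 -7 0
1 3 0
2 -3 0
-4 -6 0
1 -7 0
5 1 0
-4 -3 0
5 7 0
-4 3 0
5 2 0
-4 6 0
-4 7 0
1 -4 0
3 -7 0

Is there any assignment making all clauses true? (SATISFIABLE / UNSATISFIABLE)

UNSATISFIABLE

x4 = True:
  propagation gives x5=True, x7=False; an empty clause results — contradiction.
x4 = False:
  propagation gives x5=True, x7=False, x1=False, x3=False; an empty clause results — contradiction.
Every branch closes, so no satisfying assignment exists.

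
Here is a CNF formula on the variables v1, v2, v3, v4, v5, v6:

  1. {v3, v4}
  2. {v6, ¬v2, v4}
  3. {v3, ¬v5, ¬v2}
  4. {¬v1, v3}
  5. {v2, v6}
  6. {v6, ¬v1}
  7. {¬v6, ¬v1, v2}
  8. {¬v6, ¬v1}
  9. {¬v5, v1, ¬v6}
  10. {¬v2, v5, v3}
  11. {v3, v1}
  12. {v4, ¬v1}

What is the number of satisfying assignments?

6

Satisfying assignments:
  v1=0 v2=0 v3=1 v4=0 v5=0 v6=1
  v1=0 v2=0 v3=1 v4=1 v5=0 v6=1
  v1=0 v2=1 v3=1 v4=0 v5=0 v6=1
  v1=0 v2=1 v3=1 v4=1 v5=0 v6=0
  v1=0 v2=1 v3=1 v4=1 v5=0 v6=1
  v1=0 v2=1 v3=1 v4=1 v5=1 v6=0
That's 6 in total.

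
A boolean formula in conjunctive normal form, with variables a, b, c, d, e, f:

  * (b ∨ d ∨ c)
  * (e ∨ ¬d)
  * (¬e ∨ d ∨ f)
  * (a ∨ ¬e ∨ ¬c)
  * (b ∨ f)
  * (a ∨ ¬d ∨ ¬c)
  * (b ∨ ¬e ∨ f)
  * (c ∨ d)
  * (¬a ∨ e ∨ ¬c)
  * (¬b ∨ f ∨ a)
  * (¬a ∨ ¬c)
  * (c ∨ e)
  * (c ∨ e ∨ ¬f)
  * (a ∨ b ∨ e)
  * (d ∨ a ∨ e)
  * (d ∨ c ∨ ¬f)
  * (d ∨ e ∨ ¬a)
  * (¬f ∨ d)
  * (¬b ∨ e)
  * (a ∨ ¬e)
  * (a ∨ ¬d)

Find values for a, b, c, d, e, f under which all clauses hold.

a=True, b=False, c=False, d=True, e=True, f=True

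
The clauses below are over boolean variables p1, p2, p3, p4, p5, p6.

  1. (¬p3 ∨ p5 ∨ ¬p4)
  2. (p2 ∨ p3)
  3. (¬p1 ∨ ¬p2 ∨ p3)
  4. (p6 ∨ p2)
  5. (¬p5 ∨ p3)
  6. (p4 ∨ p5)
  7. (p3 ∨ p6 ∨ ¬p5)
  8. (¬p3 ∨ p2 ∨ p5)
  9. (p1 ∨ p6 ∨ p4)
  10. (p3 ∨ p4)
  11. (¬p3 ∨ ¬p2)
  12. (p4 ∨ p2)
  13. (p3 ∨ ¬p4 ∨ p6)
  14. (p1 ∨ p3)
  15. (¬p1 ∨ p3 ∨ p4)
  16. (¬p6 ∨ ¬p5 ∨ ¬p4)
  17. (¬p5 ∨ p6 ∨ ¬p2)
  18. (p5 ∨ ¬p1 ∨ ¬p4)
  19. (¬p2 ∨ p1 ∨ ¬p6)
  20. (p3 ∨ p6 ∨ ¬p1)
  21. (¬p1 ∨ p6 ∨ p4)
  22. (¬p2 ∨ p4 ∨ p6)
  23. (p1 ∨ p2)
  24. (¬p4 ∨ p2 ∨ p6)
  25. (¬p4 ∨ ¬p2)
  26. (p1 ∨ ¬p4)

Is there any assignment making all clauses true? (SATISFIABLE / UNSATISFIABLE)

UNSATISFIABLE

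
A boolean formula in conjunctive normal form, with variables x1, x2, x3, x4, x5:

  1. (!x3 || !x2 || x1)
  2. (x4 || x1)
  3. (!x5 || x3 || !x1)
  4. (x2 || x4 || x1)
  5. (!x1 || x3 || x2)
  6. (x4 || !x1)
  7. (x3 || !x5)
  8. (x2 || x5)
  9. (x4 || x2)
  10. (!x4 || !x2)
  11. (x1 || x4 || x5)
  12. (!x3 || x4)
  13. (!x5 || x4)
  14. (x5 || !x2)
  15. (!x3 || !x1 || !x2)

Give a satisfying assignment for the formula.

Set x1 = False and propagate.
  then x4 is forced to True.
  then x2 is forced to False.
  then x5 is forced to True.
  then x3 is forced to True.
Check each clause:
  1. (!x3 || !x2 || x1) — !x2 is true.
  2. (x1 || x4) — x4 is true.
  3. (!x1 || x3 || !x5) — x3 is true.
  4. (x2 || x4 || x1) — x4 is true.
  5. (!x1 || x3 || x2) — x3 is true.
  6. (x4 || !x1) — x4 is true.
  7. (!x5 || x3) — x3 is true.
  8. (x5 || x2) — x5 is true.
  9. (x2 || x4) — x4 is true.
  10. (!x4 || !x2) — !x2 is true.
  11. (x5 || x1 || x4) — x4 is true.
  12. (!x3 || x4) — x4 is true.
  13. (x4 || !x5) — x4 is true.
  14. (x5 || !x2) — x5 is true.
  15. (!x2 || !x3 || !x1) — !x2 is true.

x1=0, x2=0, x3=1, x4=1, x5=1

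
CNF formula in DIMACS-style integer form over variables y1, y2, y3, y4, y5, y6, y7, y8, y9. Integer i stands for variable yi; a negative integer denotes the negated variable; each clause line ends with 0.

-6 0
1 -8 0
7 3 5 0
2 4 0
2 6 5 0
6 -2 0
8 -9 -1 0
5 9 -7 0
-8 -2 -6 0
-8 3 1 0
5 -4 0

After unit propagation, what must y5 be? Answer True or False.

(!y6) is a unit clause: y6 = False.
In (!y2 || y6), y6 is now false; !y2 must hold, so y2 = False.
In (y2 || y4), y2 is now false; y4 must hold, so y4 = True.
(y5 || y6 || y2) with y2 = False, y6 = False leaves only y5, so y5 = True.

True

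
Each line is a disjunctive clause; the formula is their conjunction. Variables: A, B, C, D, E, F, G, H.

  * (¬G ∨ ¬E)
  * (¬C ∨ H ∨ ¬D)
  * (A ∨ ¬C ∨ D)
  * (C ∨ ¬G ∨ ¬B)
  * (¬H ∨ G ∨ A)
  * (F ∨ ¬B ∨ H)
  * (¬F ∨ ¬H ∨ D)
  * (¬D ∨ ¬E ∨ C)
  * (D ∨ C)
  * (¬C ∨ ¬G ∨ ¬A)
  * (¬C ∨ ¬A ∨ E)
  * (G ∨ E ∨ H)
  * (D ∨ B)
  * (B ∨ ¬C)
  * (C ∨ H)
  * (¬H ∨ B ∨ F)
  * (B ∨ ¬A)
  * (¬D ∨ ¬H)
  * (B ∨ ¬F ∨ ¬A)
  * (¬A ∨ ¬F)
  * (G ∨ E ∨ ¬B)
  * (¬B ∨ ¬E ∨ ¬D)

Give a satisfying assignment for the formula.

A=T, B=T, C=T, D=F, E=T, F=F, G=F, H=T

Branch on A: take A = True.
  then B is forced to True.
  then F is forced to False.
  then H is forced to True.
  then D is forced to False.
  then C is forced to True.
  then G is forced to False.
  then E is forced to True.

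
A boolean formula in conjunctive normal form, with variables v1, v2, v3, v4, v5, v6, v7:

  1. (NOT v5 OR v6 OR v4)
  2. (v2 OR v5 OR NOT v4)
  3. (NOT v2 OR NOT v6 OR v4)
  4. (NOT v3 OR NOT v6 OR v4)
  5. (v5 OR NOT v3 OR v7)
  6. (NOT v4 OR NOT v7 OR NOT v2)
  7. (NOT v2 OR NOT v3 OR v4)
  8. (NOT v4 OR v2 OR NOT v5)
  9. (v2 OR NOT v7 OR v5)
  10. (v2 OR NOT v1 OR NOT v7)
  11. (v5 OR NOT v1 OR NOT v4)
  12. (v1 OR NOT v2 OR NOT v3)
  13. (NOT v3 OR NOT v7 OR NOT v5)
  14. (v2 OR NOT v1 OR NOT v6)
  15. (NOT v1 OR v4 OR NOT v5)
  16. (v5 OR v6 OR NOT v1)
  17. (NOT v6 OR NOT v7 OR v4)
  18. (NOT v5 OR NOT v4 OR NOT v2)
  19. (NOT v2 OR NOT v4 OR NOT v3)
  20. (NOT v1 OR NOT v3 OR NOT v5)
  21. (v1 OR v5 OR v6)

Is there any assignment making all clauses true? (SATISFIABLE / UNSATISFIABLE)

Pure literal: v3 appears only negated; assign v3 = False.
Set v1 = False and propagate.
Try v2 = False.
Set v4 = False and propagate.
For the remaining variables, v5 = False, v6 = True, v7 = False works.
So v1=False, v2=False, v3=False, v4=False, v5=False, v6=True, v7=False is a satisfying assignment.

SATISFIABLE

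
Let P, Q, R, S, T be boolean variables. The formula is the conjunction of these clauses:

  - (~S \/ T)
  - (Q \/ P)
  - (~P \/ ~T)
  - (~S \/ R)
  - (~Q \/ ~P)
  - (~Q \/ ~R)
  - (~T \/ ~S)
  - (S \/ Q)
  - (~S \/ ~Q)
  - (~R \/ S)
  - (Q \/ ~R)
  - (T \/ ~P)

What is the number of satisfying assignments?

2

Satisfying assignments:
  P=0 Q=1 R=0 S=0 T=0
  P=0 Q=1 R=0 S=0 T=1
That's 2 in total.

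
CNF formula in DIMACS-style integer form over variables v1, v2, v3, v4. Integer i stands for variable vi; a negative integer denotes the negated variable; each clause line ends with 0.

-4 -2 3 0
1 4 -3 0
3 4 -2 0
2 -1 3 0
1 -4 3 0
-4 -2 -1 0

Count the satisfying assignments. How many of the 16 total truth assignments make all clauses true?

The models are:
  v1=0 v2=0 v3=0 v4=0
  v1=0 v2=0 v3=1 v4=1
  v1=0 v2=1 v3=1 v4=1
  v1=1 v2=0 v3=1 v4=0
  v1=1 v2=0 v3=1 v4=1
  v1=1 v2=1 v3=1 v4=0
Count: 6.

6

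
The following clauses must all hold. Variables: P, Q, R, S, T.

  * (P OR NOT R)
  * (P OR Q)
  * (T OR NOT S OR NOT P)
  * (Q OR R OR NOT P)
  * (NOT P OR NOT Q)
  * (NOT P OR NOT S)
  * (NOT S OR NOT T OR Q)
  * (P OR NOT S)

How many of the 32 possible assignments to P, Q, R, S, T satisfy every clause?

4

The models are:
  P=0 Q=1 R=0 S=0 T=0
  P=0 Q=1 R=0 S=0 T=1
  P=1 Q=0 R=1 S=0 T=0
  P=1 Q=0 R=1 S=0 T=1
Count: 4.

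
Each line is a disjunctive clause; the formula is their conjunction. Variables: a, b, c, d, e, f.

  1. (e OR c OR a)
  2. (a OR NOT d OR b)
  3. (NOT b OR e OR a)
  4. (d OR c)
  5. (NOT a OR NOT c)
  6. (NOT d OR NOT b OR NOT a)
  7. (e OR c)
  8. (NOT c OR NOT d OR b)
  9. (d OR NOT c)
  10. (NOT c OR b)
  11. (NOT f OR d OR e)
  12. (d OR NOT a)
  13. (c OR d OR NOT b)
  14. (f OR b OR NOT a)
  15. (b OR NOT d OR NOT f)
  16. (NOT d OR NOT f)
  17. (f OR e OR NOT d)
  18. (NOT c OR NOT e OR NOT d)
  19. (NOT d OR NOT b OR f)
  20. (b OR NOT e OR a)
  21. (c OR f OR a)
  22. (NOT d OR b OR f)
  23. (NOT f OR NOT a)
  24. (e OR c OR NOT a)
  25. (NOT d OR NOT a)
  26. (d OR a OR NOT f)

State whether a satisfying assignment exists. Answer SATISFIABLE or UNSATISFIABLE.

d = True:
  propagation gives f=False, e=True, c=False, b=False; an empty clause results — contradiction.
d = False:
  propagation gives c=True; an empty clause results — contradiction.
Every branch closes, so no satisfying assignment exists.

UNSATISFIABLE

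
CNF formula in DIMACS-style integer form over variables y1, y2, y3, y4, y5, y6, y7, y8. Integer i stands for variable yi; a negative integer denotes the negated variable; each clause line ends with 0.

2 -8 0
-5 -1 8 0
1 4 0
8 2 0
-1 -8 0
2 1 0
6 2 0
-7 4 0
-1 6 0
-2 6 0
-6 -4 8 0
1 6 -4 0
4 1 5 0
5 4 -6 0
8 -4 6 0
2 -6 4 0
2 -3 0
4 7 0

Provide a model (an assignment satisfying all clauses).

y1=False  y2=True  y3=False  y4=True  y5=False  y6=True  y7=True  y8=True

Check each clause:
  1. (NOT y8 OR y2) — y2 is true.
  2. (NOT y1 OR y8 OR NOT y5) — y8 is true.
  3. (y1 OR y4) — y4 is true.
  4. (y2 OR y8) — y8 is true.
  5. (NOT y1 OR NOT y8) — NOT y1 is true.
  6. (y2 OR y1) — y2 is true.
  7. (y2 OR y6) — y2 is true.
  8. (y4 OR NOT y7) — y4 is true.
  9. (NOT y1 OR y6) — y6 is true.
  10. (NOT y2 OR y6) — y6 is true.
  11. (y8 OR NOT y4 OR NOT y6) — y8 is true.
  12. (NOT y4 OR y6 OR y1) — y6 is true.
  13. (y4 OR y5 OR y1) — y4 is true.
  14. (y5 OR NOT y6 OR y4) — y4 is true.
  15. (NOT y4 OR y6 OR y8) — y8 is true.
  16. (y4 OR NOT y6 OR y2) — y2 is true.
  17. (y2 OR NOT y3) — y2 is true.
  18. (y7 OR y4) — y4 is true.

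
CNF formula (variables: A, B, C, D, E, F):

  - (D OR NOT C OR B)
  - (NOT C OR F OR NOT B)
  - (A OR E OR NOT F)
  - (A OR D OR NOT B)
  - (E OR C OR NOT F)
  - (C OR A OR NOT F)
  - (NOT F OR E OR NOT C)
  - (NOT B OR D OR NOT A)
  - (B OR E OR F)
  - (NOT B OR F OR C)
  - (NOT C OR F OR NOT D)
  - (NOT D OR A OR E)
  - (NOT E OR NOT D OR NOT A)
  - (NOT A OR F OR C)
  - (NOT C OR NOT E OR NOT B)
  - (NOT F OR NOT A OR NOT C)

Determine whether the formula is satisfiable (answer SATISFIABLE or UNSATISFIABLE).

Branch on A: take A = False.
Set B = False and propagate.
Try C = True.
  then D is forced to True.
  then F is forced to True.
  then E is forced to True.
So A=F, B=F, C=T, D=T, E=T, F=T is a satisfying assignment.

SATISFIABLE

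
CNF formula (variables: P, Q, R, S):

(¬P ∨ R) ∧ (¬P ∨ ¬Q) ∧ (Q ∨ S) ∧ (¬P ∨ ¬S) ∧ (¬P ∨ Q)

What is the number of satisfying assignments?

6

The models are:
  P=F Q=F R=F S=T
  P=F Q=F R=T S=T
  P=F Q=T R=F S=F
  P=F Q=T R=F S=T
  P=F Q=T R=T S=F
  P=F Q=T R=T S=T
Count: 6.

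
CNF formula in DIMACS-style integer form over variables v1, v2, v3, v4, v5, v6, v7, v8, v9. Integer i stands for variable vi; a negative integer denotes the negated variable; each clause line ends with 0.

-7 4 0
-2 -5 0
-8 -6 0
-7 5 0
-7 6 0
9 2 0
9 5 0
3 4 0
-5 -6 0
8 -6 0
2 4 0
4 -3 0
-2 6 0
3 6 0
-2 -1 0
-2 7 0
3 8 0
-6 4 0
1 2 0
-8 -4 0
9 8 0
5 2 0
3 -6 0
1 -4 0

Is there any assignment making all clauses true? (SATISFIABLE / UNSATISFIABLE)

SATISFIABLE

v9 occurs only positively in the remaining clauses — set v9 = True.
Try v1 = True.
  then v2 is forced to False.
  then v4 is forced to True.
  then v8 is forced to False.
  then v6 is forced to False.
  then v7 is forced to False.
  then v3 is forced to True.
  then v5 is forced to True.
So v1 = 1  v2 = 0  v3 = 1  v4 = 1  v5 = 1  v6 = 0  v7 = 0  v8 = 0  v9 = 1 is a satisfying assignment.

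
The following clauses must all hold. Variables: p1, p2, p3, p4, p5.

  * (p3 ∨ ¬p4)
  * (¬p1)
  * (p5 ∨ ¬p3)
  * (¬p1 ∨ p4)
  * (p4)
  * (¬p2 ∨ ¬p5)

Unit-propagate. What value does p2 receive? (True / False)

(¬p1) is a unit clause: p1 = False.
(p4) stands alone — p4 = True.
From (¬p4 ∨ p3) and p4 = True: p3 = True.
In (¬p3 ∨ p5), ¬p3 is now false; p5 must hold, so p5 = True.
From (¬p2 ∨ ¬p5) and p5 = True: p2 = False.

False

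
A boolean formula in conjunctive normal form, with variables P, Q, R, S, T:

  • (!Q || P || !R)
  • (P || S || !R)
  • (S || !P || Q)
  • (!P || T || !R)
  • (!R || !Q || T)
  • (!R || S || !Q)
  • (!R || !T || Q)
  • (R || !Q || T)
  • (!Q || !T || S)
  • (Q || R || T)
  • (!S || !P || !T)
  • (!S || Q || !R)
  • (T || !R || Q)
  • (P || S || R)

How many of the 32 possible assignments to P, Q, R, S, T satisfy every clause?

2

The models are:
  P=0 Q=0 R=0 S=1 T=1
  P=0 Q=1 R=0 S=1 T=1
That's 2 in total.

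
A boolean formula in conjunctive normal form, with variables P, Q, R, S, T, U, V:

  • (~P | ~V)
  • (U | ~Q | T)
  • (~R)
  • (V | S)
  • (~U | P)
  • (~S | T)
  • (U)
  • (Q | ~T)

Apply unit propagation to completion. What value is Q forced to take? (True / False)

True

(~R) is a unit clause: R = False.
(U) stands alone — U = True.
From (~U | P) and U = True: P = True.
In (~V | ~P), ~P is now false; ~V must hold, so V = False.
In (V | S), V is now false; S must hold, so S = True.
(~S | T): since S = True, the clause reduces to (T). T = True.
(~T | Q) with T = True leaves only Q, so Q = True.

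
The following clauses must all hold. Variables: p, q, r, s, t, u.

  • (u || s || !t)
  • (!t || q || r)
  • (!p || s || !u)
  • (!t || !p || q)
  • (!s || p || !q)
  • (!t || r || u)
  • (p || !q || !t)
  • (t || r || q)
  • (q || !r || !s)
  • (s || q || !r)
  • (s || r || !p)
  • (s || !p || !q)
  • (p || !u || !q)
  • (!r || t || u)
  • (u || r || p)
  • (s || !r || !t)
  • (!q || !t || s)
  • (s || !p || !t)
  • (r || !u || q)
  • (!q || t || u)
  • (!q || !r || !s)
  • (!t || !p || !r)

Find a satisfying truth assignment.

p=1, q=1, r=0, s=1, t=1, u=1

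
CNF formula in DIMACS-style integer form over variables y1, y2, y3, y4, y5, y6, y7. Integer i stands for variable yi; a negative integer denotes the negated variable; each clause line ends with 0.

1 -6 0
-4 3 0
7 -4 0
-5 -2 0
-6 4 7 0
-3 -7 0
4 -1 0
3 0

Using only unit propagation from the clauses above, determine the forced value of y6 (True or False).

False

(y3) is a unit clause: y3 = True.
(!y3 || !y7) with y3 = True leaves only !y7, so y7 = False.
From (y7 || !y4) and y7 = False: y4 = False.
(y7 || !y6 || y4): since y4 = False, y7 = False, the clause reduces to (!y6). y6 = False.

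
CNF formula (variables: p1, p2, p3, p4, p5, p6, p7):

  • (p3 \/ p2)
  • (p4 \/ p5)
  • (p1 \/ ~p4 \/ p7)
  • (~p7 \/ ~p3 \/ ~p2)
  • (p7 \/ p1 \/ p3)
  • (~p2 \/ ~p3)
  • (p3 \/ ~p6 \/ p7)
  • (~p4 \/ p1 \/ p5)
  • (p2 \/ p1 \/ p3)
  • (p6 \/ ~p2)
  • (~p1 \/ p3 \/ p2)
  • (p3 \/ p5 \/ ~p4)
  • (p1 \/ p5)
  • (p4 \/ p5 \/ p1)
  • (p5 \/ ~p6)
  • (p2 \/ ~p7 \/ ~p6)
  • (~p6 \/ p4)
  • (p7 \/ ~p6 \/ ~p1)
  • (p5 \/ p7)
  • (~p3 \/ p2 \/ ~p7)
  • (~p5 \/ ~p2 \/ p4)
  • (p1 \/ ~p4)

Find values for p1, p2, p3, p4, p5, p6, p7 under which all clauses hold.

p1=T, p2=T, p3=F, p4=T, p5=T, p6=T, p7=T

Set p1 = True and propagate.
Try p2 = True.
  then p3 is forced to False.
  then p6 is forced to True.
  then p7 is forced to True.
  then p5 is forced to True.
  then p4 is forced to True.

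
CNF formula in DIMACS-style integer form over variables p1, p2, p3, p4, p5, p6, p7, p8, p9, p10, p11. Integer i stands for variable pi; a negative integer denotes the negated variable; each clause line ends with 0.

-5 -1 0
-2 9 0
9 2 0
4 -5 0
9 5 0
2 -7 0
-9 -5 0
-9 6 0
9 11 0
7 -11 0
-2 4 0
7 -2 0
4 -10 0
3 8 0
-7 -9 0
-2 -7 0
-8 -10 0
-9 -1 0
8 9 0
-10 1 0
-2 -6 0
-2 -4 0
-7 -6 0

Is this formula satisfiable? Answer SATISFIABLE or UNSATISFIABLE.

SATISFIABLE

p10 occurs only negated in the remaining clauses — set p10 = False.
Try p1 = False.
Set p2 = False and propagate.
  then p9 is forced to True.
  then p7 is forced to False.
  then p5 is forced to False.
  then p6 is forced to True.
  then p11 is forced to False.
Try p3 = False.
  then p8 is forced to True.
p4 is now unconstrained; take p4 = True.
Every clause has at least one true literal under this assignment.
So p1=False, p2=False, p3=False, p4=True, p5=False, p6=True, p7=False, p8=True, p9=True, p10=False, p11=False is a satisfying assignment.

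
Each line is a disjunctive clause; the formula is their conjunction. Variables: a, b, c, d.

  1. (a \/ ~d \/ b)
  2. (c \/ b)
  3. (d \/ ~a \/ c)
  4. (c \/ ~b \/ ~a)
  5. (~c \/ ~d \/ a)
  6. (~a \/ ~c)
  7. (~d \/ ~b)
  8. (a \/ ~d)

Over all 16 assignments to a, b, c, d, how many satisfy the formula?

3

Satisfying assignments:
  a=0 b=0 c=1 d=0
  a=0 b=1 c=0 d=0
  a=0 b=1 c=1 d=0
Count: 3.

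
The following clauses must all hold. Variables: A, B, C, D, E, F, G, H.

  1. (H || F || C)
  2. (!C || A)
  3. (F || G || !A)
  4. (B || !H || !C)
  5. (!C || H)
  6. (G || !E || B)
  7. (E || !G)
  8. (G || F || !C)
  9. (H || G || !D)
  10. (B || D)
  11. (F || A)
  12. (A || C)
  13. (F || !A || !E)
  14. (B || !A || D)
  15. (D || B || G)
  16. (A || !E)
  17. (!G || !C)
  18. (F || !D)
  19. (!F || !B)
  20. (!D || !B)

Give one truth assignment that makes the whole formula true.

Set A = True and propagate.
The remaining clauses are satisfied by B = False, C = False, D = True, E = False, F = True, G = False, H = True.
Check each clause:
  1. (C || H || F) — H is true.
  2. (A || !C) — A is true.
  3. (F || !A || G) — F is true.
  4. (!H || B || !C) — !C is true.
  5. (H || !C) — H is true.
  6. (!E || B || G) — !E is true.
  7. (E || !G) — !G is true.
  8. (F || !C || G) — !C is true.
  9. (!D || G || H) — H is true.
  10. (B || D) — D is true.
  11. (A || F) — A is true.
  12. (A || C) — A is true.
  13. (!A || F || !E) — !E is true.
  14. (D || !A || B) — D is true.
  15. (B || G || D) — D is true.
  16. (A || !E) — A is true.
  17. (!C || !G) — !G is true.
  18. (!D || F) — F is true.
  19. (!B || !F) — !B is true.
  20. (!D || !B) — !B is true.

A = True, B = False, C = False, D = True, E = False, F = True, G = False, H = True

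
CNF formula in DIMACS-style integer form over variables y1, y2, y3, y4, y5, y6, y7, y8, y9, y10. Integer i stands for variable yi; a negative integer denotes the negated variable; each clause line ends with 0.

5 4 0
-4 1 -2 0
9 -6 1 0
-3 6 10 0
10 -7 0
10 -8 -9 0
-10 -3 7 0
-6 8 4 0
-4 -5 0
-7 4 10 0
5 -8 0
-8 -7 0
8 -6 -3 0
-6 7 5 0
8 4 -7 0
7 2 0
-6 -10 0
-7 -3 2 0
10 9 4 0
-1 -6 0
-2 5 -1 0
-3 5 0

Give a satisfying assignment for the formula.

y1=F, y2=T, y3=F, y4=F, y5=T, y6=F, y7=F, y8=T, y9=T, y10=T

Check each clause:
  1. (y4 | y5) — y5 is true.
  2. (~y2 | y1 | ~y4) — ~y4 is true.
  3. (y9 | ~y6 | y1) — ~y6 is true.
  4. (y6 | ~y3 | y10) — y10 is true.
  5. (y10 | ~y7) — ~y7 is true.
  6. (~y8 | ~y9 | y10) — y10 is true.
  7. (y7 | ~y3 | ~y10) — ~y3 is true.
  8. (y4 | y8 | ~y6) — y8 is true.
  9. (~y4 | ~y5) — ~y4 is true.
  10. (y4 | y10 | ~y7) — ~y7 is true.
  11. (~y8 | y5) — y5 is true.
  12. (~y7 | ~y8) — ~y7 is true.
  13. (y8 | ~y3 | ~y6) — y8 is true.
  14. (~y6 | y5 | y7) — ~y6 is true.
  15. (y4 | ~y7 | y8) — y8 is true.
  16. (y7 | y2) — y2 is true.
  17. (~y6 | ~y10) — ~y6 is true.
  18. (~y3 | ~y7 | y2) — ~y7 is true.
  19. (y4 | y9 | y10) — y9 is true.
  20. (~y6 | ~y1) — ~y6 is true.
  21. (y5 | ~y2 | ~y1) — y5 is true.
  22. (~y3 | y5) — ~y3 is true.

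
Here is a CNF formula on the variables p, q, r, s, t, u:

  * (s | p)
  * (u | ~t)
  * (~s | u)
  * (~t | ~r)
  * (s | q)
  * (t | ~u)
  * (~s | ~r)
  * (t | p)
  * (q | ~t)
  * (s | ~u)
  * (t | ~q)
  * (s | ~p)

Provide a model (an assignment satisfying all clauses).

p=F, q=T, r=F, s=T, t=T, u=T

r occurs only negated in the remaining clauses — set r = False.
Try p = False.
  then s is forced to True.
  then u is forced to True.
  then t is forced to True.
  then q is forced to True.
Every clause has at least one true literal under this assignment.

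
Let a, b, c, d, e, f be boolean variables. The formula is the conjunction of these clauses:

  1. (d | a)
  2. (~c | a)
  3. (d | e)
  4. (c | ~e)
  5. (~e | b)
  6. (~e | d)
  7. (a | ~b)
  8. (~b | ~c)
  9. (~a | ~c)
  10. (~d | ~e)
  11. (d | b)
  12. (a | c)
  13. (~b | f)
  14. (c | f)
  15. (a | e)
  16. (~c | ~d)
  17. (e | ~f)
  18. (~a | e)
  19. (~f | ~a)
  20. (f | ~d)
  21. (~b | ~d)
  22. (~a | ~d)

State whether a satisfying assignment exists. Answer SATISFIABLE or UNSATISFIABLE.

a = True:
  propagation gives c=False, e=False; an empty clause results — contradiction.
a = False:
  propagation gives d=True, c=False; an empty clause results — contradiction.
Every branch closes, so no satisfying assignment exists.

UNSATISFIABLE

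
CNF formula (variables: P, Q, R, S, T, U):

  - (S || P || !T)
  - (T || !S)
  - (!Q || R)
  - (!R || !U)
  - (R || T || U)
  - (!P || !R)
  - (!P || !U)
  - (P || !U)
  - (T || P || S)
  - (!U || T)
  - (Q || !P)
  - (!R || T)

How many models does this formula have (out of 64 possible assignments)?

3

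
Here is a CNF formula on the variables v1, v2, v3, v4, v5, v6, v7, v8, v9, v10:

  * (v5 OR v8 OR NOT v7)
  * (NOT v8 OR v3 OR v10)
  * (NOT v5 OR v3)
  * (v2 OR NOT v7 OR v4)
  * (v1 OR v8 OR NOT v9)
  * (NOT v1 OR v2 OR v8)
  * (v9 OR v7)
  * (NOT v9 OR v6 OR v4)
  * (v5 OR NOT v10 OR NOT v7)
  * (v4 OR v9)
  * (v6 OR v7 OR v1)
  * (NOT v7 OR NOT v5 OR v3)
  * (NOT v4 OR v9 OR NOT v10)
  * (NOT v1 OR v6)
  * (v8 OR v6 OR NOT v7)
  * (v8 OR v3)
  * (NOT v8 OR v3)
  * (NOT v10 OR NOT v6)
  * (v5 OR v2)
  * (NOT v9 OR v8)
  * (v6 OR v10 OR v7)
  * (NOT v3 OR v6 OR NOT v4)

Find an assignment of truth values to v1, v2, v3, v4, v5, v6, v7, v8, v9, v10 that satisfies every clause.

Branch on v1: take v1 = True.
  then v6 is forced to True.
  then v10 is forced to False.
Set v2 = False and propagate.
  then v8 is forced to True.
  then v3 is forced to True.
  then v5 is forced to True.
Try v4 = True.
For the remaining variables, v7 = True, v9 = True works.
Check each clause:
  1. (v8 OR v5 OR NOT v7) — v8 is true.
  2. (v10 OR v3 OR NOT v8) — v3 is true.
  3. (NOT v5 OR v3) — v3 is true.
  4. (v2 OR NOT v7 OR v4) — v4 is true.
  5. (NOT v9 OR v8 OR v1) — v8 is true.
  6. (v8 OR v2 OR NOT v1) — v8 is true.
  7. (v9 OR v7) — v9 is true.
  8. (v6 OR NOT v9 OR v4) — v4 is true.
  9. (NOT v7 OR NOT v10 OR v5) — v5 is true.
  10. (v9 OR v4) — v9 is true.
  11. (v1 OR v7 OR v6) — v1 is true.
  12. (NOT v5 OR v3 OR NOT v7) — v3 is true.
  13. (NOT v4 OR NOT v10 OR v9) — v9 is true.
  14. (v6 OR NOT v1) — v6 is true.
  15. (v8 OR NOT v7 OR v6) — v8 is true.
  16. (v3 OR v8) — v8 is true.
  17. (v3 OR NOT v8) — v3 is true.
  18. (NOT v6 OR NOT v10) — NOT v10 is true.
  19. (v2 OR v5) — v5 is true.
  20. (NOT v9 OR v8) — v8 is true.
  21. (v7 OR v6 OR v10) — v6 is true.
  22. (NOT v4 OR v6 OR NOT v3) — v6 is true.

v1=1  v2=0  v3=1  v4=1  v5=1  v6=1  v7=1  v8=1  v9=1  v10=0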